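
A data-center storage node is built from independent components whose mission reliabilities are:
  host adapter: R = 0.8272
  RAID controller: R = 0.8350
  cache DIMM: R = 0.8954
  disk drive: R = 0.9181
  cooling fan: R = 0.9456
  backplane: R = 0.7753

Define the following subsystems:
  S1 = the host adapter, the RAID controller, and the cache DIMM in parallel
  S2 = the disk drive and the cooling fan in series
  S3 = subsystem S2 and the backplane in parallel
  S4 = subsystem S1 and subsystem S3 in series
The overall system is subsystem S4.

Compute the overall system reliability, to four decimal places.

Parallel (host adapter, RAID controller, and cache DIMM): 1 − (1 − 0.827200)(1 − 0.835000)(1 − 0.895400) = 0.997018
Series (disk drive and cooling fan): 0.918100 × 0.945600 = 0.868155
Parallel ([0.868155] and backplane): 1 − (1 − 0.868155)(1 − 0.775300) = 0.970374
Series ([0.997018] and [0.970374]): 0.997018 × 0.970374 = 0.9675

0.9675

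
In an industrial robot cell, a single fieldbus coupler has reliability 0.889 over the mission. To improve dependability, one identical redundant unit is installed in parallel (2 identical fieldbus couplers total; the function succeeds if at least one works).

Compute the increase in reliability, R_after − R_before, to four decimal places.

R_before = 0.889
R_after = 1 − (1 − 0.889)^2 = 0.9877
ΔR = 0.9877 − 0.889 = 0.0987

0.0987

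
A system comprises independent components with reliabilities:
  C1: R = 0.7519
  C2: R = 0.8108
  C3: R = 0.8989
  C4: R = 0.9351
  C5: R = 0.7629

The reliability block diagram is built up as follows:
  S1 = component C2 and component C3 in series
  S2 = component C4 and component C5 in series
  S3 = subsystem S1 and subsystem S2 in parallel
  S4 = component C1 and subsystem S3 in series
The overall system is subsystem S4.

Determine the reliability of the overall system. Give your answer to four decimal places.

Series (C2 and C3): 0.810800 × 0.898900 = 0.728828
Series (C4 and C5): 0.935100 × 0.762900 = 0.713388
Parallel ([0.728828] and [0.713388]): 1 − (1 − 0.728828)(1 − 0.713388) = 0.922279
Series (C1 and [0.922279]): 0.751900 × 0.922279 = 0.6935

0.6935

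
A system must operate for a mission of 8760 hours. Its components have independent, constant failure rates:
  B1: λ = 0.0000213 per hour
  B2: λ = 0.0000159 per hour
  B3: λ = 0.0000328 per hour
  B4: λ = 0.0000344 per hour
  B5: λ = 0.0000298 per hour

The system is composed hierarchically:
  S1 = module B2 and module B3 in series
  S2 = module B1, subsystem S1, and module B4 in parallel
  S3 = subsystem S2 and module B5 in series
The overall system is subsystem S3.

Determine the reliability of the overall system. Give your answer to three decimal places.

R(B1) = exp(−0.0000213 × 8760) = 0.82979
R(B2) = exp(−0.0000159 × 8760) = 0.86998
R(B3) = exp(−0.0000328 × 8760) = 0.75027
R(B4) = exp(−0.0000344 × 8760) = 0.73982
R(B5) = exp(−0.0000298 × 8760) = 0.77024
Series (B2 and B3): 0.86998 × 0.75027 = 0.65272
Parallel (B1, [0.65272], and B4): 1 − (1 − 0.82979)(1 − 0.65272)(1 − 0.73982) = 0.98462
Series ([0.98462] and B5): 0.98462 × 0.77024 = 0.758

0.758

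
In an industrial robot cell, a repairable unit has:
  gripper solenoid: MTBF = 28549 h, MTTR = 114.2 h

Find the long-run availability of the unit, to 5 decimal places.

0.99602

A(gripper solenoid) = MTBF/(MTBF+MTTR) = 28549/(28549+114.2) = 0.99602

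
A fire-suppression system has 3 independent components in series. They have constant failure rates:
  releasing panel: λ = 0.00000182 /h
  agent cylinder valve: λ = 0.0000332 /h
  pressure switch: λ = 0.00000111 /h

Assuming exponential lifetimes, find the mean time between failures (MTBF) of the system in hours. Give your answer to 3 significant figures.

27700

Series of exponential components: λ_sys = Σ λ_i
λ_sys = 0.00000182 + 0.0000332 + 0.00000111 = 3.6130e-05 /h
MTBF = 1 / λ_sys = 27700 h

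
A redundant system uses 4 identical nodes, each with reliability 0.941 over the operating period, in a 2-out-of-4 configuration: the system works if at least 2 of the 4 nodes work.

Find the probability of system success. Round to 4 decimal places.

0.9992

R = Σ_{i=2}^{4} C(4,i) p^i (1−p)^{4−i} with p = 0.941
C(4,2)·0.941^2·0.059^2 = 0.018494
C(4,3)·0.941^3·0.059^1 = 0.196644
C(4,4)·0.941^4·0.059^0 = 0.784077
Sum = 0.9992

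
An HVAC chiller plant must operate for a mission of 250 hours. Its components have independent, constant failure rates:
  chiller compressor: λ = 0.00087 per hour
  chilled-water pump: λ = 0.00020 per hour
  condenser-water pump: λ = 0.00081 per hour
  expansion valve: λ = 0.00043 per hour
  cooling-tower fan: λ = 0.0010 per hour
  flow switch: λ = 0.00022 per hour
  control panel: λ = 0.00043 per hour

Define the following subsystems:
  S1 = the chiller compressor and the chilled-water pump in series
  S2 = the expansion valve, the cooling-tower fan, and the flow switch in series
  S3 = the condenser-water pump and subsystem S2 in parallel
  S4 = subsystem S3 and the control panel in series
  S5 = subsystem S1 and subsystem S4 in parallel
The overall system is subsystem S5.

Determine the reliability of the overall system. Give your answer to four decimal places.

0.9630

R(chiller compressor) = exp(−0.00087 × 250) = 0.804528
R(chilled-water pump) = exp(−0.00020 × 250) = 0.951229
R(condenser-water pump) = exp(−0.00081 × 250) = 0.816686
R(expansion valve) = exp(−0.00043 × 250) = 0.898077
R(cooling-tower fan) = exp(−0.0010 × 250) = 0.778801
R(flow switch) = exp(−0.00022 × 250) = 0.946485
R(control panel) = exp(−0.00043 × 250) = 0.898077
Series (chiller compressor and chilled-water pump): 0.804528 × 0.951229 = 0.765290
Series (expansion valve, cooling-tower fan, and flow switch): 0.898077 × 0.778801 × 0.946485 = 0.661994
Parallel (condenser-water pump and [0.661994]): 1 − (1 − 0.816686)(1 − 0.661994) = 0.938039
Series ([0.938039] and control panel): 0.938039 × 0.898077 = 0.842431
Parallel ([0.765290] and [0.842431]): 1 − (1 − 0.765290)(1 − 0.842431) = 0.9630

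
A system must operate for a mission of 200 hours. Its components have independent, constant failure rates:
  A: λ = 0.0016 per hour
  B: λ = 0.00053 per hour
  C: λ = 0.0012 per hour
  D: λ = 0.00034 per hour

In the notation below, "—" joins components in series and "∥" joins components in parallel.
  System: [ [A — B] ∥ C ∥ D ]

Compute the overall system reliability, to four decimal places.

0.9951

R(A) = exp(−0.0016 × 200) = 0.726149
R(B) = exp(−0.00053 × 200) = 0.899425
R(C) = exp(−0.0012 × 200) = 0.786628
R(D) = exp(−0.00034 × 200) = 0.934260
Series (A and B): 0.726149 × 0.899425 = 0.653117
Parallel ([0.653117], C, and D): 1 − (1 − 0.653117)(1 − 0.786628)(1 − 0.934260) = 0.9951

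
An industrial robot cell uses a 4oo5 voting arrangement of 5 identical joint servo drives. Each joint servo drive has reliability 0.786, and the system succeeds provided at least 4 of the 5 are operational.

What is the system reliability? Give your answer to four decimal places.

0.7084

R = Σ_{i=4}^{5} C(5,i) p^i (1−p)^{5−i} with p = 0.786
C(5,4)·0.786^4·0.214^1 = 0.408389
C(5,5)·0.786^5·0.214^0 = 0.299994
Sum = 0.7084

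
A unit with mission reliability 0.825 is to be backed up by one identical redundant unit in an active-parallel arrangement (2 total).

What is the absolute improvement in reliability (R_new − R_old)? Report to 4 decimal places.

R_before = 0.825
R_after = 1 − (1 − 0.825)^2 = 0.9694
ΔR = 0.9694 − 0.825 = 0.1444

0.1444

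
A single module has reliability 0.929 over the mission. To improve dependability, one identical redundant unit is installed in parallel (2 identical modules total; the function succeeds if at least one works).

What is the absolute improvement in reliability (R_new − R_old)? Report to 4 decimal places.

0.0660

R_before = 0.929
R_after = 1 − (1 − 0.929)^2 = 0.9950
ΔR = 0.9950 − 0.929 = 0.0660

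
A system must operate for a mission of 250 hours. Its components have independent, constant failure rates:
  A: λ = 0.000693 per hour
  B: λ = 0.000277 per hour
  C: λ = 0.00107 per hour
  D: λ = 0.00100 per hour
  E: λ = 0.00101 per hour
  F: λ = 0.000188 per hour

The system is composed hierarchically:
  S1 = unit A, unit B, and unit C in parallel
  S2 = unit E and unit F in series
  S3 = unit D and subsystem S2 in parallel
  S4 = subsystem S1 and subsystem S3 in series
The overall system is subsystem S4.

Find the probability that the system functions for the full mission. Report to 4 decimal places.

0.9404

R(A) = exp(−0.000693 × 250) = 0.840927
R(B) = exp(−0.000277 × 250) = 0.933093
R(C) = exp(−0.00107 × 250) = 0.765290
R(D) = exp(−0.00100 × 250) = 0.778801
R(E) = exp(−0.00101 × 250) = 0.776856
R(F) = exp(−0.000188 × 250) = 0.954087
Parallel (A, B, and C): 1 − (1 − 0.840927)(1 − 0.933093)(1 − 0.765290) = 0.997502
Series (E and F): 0.776856 × 0.954087 = 0.741188
Parallel (D and [0.741188]): 1 − (1 − 0.778801)(1 − 0.741188) = 0.942751
Series ([0.997502] and [0.942751]): 0.997502 × 0.942751 = 0.9404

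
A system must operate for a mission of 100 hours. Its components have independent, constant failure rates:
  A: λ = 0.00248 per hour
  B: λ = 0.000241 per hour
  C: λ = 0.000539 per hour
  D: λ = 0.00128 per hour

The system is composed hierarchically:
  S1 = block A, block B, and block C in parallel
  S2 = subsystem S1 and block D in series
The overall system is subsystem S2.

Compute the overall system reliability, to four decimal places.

0.8796

R(A) = exp(−0.00248 × 100) = 0.780360
R(B) = exp(−0.000241 × 100) = 0.976188
R(C) = exp(−0.000539 × 100) = 0.947527
R(D) = exp(−0.00128 × 100) = 0.879853
Parallel (A, B, and C): 1 − (1 − 0.780360)(1 − 0.976188)(1 − 0.947527) = 0.999726
Series ([0.999726] and D): 0.999726 × 0.879853 = 0.8796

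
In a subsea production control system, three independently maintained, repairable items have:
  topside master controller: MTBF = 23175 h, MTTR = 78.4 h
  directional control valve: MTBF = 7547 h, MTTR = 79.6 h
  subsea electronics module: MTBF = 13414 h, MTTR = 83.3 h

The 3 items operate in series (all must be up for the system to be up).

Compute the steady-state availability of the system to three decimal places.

0.980

A(topside master controller) = MTBF/(MTBF+MTTR) = 23175/(23175+78.4) = 0.996628
A(directional control valve) = MTBF/(MTBF+MTTR) = 7547/(7547+79.6) = 0.989563
A(subsea electronics module) = MTBF/(MTBF+MTTR) = 13414/(13414+83.3) = 0.993828
Series availability: 0.996628 × 0.989563 × 0.993828 = 0.980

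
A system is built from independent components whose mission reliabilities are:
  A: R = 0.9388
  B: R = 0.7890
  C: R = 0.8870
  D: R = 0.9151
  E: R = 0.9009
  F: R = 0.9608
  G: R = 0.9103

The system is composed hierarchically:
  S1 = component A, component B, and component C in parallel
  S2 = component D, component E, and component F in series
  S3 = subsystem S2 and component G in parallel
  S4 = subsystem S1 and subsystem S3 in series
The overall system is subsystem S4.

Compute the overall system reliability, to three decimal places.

0.980

Parallel (A, B, and C): 1 − (1 − 0.93880)(1 − 0.78900)(1 − 0.88700) = 0.99854
Series (D, E, and F): 0.91510 × 0.90090 × 0.96080 = 0.79210
Parallel ([0.79210] and G): 1 − (1 − 0.79210)(1 − 0.91030) = 0.98135
Series ([0.99854] and [0.98135]): 0.99854 × 0.98135 = 0.980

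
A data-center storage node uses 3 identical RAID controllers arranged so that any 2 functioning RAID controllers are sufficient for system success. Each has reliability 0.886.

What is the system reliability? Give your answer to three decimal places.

R = Σ_{i=2}^{3} C(3,i) p^i (1−p)^{3−i} with p = 0.886
C(3,2)·0.886^2·0.114^1 = 0.26847
C(3,3)·0.886^3·0.114^0 = 0.69551
Sum = 0.964

0.964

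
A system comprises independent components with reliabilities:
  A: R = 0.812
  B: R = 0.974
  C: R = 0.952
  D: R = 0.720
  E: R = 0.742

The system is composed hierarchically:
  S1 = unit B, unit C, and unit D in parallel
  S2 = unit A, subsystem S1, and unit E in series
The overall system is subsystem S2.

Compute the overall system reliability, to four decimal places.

Parallel (B, C, and D): 1 − (1 − 0.974000)(1 − 0.952000)(1 − 0.720000) = 0.999651
Series (A, [0.999651], and E): 0.812000 × 0.999651 × 0.742000 = 0.6023

0.6023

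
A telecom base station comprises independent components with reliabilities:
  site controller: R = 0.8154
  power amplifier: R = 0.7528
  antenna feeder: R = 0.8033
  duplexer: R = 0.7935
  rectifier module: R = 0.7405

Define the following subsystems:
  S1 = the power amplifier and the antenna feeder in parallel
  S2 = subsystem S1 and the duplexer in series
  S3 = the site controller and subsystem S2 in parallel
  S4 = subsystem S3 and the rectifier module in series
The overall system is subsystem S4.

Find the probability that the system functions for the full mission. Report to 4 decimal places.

Parallel (power amplifier and antenna feeder): 1 − (1 − 0.752800)(1 − 0.803300) = 0.951376
Series ([0.951376] and duplexer): 0.951376 × 0.793500 = 0.754917
Parallel (site controller and [0.754917]): 1 − (1 − 0.815400)(1 − 0.754917) = 0.954758
Series ([0.954758] and rectifier module): 0.954758 × 0.740500 = 0.7070

0.7070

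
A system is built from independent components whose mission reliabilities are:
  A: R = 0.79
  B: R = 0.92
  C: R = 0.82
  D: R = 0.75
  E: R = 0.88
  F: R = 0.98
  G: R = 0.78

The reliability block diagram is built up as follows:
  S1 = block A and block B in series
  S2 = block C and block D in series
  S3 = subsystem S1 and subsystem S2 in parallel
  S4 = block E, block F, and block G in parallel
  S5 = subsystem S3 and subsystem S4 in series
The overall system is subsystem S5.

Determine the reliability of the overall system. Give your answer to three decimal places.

0.894

Series (A and B): 0.79000 × 0.92000 = 0.72680
Series (C and D): 0.82000 × 0.75000 = 0.61500
Parallel ([0.72680] and [0.61500]): 1 − (1 − 0.72680)(1 − 0.61500) = 0.89482
Parallel (E, F, and G): 1 − (1 − 0.88000)(1 − 0.98000)(1 − 0.78000) = 0.99947
Series ([0.89482] and [0.99947]): 0.89482 × 0.99947 = 0.894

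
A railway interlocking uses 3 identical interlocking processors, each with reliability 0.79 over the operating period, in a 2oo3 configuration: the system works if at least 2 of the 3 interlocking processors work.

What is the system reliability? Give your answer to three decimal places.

0.886

R = Σ_{i=2}^{3} C(3,i) p^i (1−p)^{3−i} with p = 0.79
C(3,2)·0.79^2·0.21^1 = 0.39318
C(3,3)·0.79^3·0.21^0 = 0.49304
Sum = 0.886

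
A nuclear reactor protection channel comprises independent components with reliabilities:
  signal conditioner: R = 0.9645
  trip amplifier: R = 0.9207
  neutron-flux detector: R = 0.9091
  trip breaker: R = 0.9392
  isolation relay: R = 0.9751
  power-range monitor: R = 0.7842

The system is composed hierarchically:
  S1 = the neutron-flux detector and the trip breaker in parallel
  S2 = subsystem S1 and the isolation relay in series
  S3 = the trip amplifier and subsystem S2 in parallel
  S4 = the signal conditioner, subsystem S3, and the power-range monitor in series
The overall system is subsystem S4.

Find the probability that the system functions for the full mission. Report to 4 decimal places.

0.7545

Parallel (neutron-flux detector and trip breaker): 1 − (1 − 0.909100)(1 − 0.939200) = 0.994473
Series ([0.994473] and isolation relay): 0.994473 × 0.975100 = 0.969711
Parallel (trip amplifier and [0.969711]): 1 − (1 − 0.920700)(1 − 0.969711) = 0.997598
Series (signal conditioner, [0.997598], and power-range monitor): 0.964500 × 0.997598 × 0.784200 = 0.7545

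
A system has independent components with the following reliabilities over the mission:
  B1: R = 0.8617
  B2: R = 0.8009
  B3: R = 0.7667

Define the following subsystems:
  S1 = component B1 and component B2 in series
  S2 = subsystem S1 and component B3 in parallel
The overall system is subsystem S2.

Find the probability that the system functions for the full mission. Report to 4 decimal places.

Series (B1 and B2): 0.861700 × 0.800900 = 0.690136
Parallel ([0.690136] and B3): 1 − (1 − 0.690136)(1 − 0.766700) = 0.9277

0.9277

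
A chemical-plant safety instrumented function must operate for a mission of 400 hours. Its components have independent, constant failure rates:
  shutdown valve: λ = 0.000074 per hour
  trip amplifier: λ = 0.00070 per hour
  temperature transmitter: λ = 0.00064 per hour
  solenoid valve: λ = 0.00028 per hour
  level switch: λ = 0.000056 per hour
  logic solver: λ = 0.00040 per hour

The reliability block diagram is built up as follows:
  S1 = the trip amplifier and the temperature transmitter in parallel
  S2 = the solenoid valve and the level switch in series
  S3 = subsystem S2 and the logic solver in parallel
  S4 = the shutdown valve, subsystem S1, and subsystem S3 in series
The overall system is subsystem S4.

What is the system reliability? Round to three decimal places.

R(shutdown valve) = exp(−0.000074 × 400) = 0.97083
R(trip amplifier) = exp(−0.00070 × 400) = 0.75578
R(temperature transmitter) = exp(−0.00064 × 400) = 0.77414
R(solenoid valve) = exp(−0.00028 × 400) = 0.89404
R(level switch) = exp(−0.000056 × 400) = 0.97785
R(logic solver) = exp(−0.00040 × 400) = 0.85214
Parallel (trip amplifier and temperature transmitter): 1 − (1 − 0.75578)(1 − 0.77414) = 0.94484
Series (solenoid valve and level switch): 0.89404 × 0.97785 = 0.87424
Parallel ([0.87424] and logic solver): 1 − (1 − 0.87424)(1 − 0.85214) = 0.98141
Series (shutdown valve, [0.94484], and [0.98141]): 0.97083 × 0.94484 × 0.98141 = 0.900

0.900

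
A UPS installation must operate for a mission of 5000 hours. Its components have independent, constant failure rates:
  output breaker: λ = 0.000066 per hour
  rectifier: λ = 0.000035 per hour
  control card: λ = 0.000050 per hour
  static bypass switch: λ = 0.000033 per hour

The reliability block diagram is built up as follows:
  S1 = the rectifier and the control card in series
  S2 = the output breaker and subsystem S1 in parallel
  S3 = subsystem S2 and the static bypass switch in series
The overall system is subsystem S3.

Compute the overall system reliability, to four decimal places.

0.7654

R(output breaker) = exp(−0.000066 × 5000) = 0.718924
R(rectifier) = exp(−0.000035 × 5000) = 0.839457
R(control card) = exp(−0.000050 × 5000) = 0.778801
R(static bypass switch) = exp(−0.000033 × 5000) = 0.847894
Series (rectifier and control card): 0.839457 × 0.778801 = 0.653770
Parallel (output breaker and [0.653770]): 1 − (1 − 0.718924)(1 − 0.653770) = 0.902683
Series ([0.902683] and static bypass switch): 0.902683 × 0.847894 = 0.7654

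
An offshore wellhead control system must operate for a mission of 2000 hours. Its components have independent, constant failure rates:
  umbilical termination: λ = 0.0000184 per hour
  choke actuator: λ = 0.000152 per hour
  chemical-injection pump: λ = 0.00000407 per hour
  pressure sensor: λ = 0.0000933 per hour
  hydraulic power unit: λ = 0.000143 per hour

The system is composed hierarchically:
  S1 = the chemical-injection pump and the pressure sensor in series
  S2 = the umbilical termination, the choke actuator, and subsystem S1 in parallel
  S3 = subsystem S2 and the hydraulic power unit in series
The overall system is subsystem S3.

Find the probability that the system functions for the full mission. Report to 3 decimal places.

R(umbilical termination) = exp(−0.0000184 × 2000) = 0.96387
R(choke actuator) = exp(−0.000152 × 2000) = 0.73786
R(chemical-injection pump) = exp(−0.00000407 × 2000) = 0.99189
R(pressure sensor) = exp(−0.0000933 × 2000) = 0.82978
R(hydraulic power unit) = exp(−0.000143 × 2000) = 0.75126
Series (chemical-injection pump and pressure sensor): 0.99189 × 0.82978 = 0.82305
Parallel (umbilical termination, choke actuator, and [0.82305]): 1 − (1 − 0.96387)(1 − 0.73786)(1 − 0.82305) = 0.99832
Series ([0.99832] and hydraulic power unit): 0.99832 × 0.75126 = 0.750

0.750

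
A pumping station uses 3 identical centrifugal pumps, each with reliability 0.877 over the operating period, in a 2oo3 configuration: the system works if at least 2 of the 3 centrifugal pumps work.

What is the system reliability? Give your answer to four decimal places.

0.9583

R = Σ_{i=2}^{3} C(3,i) p^i (1−p)^{3−i} with p = 0.877
C(3,2)·0.877^2·0.123^1 = 0.283809
C(3,3)·0.877^3·0.123^0 = 0.674526
Sum = 0.9583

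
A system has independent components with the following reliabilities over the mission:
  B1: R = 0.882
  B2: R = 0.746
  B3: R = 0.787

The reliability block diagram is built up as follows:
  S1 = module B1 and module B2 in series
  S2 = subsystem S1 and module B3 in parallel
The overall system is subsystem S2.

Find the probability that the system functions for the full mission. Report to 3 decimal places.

0.927

Series (B1 and B2): 0.88200 × 0.74600 = 0.65797
Parallel ([0.65797] and B3): 1 − (1 − 0.65797)(1 − 0.78700) = 0.927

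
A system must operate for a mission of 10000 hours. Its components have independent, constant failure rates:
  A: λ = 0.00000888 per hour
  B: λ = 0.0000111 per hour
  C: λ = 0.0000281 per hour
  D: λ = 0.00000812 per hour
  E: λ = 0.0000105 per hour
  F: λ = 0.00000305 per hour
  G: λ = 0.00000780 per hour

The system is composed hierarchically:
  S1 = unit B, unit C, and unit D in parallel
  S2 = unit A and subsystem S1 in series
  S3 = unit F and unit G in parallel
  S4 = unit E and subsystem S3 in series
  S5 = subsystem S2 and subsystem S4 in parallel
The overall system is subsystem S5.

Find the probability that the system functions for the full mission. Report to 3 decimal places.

R(A) = exp(−0.00000888 × 10000) = 0.91503
R(B) = exp(−0.0000111 × 10000) = 0.89494
R(C) = exp(−0.0000281 × 10000) = 0.75503
R(D) = exp(−0.00000812 × 10000) = 0.92201
R(E) = exp(−0.0000105 × 10000) = 0.90032
R(F) = exp(−0.00000305 × 10000) = 0.96996
R(G) = exp(−0.00000780 × 10000) = 0.92496
Parallel (B, C, and D): 1 − (1 − 0.89494)(1 − 0.75503)(1 − 0.92201) = 0.99799
Series (A and [0.99799]): 0.91503 × 0.99799 = 0.91319
Parallel (F and G): 1 − (1 − 0.96996)(1 − 0.92496) = 0.99775
Series (E and [0.99775]): 0.90032 × 0.99775 = 0.89829
Parallel ([0.91319] and [0.89829]): 1 − (1 − 0.91319)(1 − 0.89829) = 0.991

0.991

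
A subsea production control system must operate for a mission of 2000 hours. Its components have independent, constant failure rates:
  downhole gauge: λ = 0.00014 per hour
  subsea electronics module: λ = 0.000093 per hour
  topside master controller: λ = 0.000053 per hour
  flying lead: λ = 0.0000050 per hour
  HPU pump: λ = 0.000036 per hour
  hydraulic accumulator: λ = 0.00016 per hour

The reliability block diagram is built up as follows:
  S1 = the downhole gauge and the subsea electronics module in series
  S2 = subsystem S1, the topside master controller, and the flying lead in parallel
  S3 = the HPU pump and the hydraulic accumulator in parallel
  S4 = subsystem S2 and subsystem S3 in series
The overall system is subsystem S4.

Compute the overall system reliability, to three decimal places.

0.981

R(downhole gauge) = exp(−0.00014 × 2000) = 0.75578
R(subsea electronics module) = exp(−0.000093 × 2000) = 0.83027
R(topside master controller) = exp(−0.000053 × 2000) = 0.89942
R(flying lead) = exp(−0.0000050 × 2000) = 0.99005
R(HPU pump) = exp(−0.000036 × 2000) = 0.93053
R(hydraulic accumulator) = exp(−0.00016 × 2000) = 0.72615
Series (downhole gauge and subsea electronics module): 0.75578 × 0.83027 = 0.62750
Parallel ([0.62750], topside master controller, and flying lead): 1 − (1 − 0.62750)(1 − 0.89942)(1 − 0.99005) = 0.99963
Parallel (HPU pump and hydraulic accumulator): 1 − (1 − 0.93053)(1 − 0.72615) = 0.98098
Series ([0.99963] and [0.98098]): 0.99963 × 0.98098 = 0.981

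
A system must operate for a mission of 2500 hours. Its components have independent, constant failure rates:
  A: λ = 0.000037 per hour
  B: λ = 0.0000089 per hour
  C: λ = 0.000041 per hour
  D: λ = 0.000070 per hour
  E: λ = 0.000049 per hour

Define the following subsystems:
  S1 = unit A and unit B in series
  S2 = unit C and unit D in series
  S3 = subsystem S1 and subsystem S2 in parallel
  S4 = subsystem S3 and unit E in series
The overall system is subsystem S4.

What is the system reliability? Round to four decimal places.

0.8615

R(A) = exp(−0.000037 × 2500) = 0.911649
R(B) = exp(−0.0000089 × 2500) = 0.977996
R(C) = exp(−0.000041 × 2500) = 0.902578
R(D) = exp(−0.000070 × 2500) = 0.839457
R(E) = exp(−0.000049 × 2500) = 0.884706
Series (A and B): 0.911649 × 0.977996 = 0.891589
Series (C and D): 0.902578 × 0.839457 = 0.757675
Parallel ([0.891589] and [0.757675]): 1 − (1 − 0.891589)(1 − 0.757675) = 0.973729
Series ([0.973729] and E): 0.973729 × 0.884706 = 0.8615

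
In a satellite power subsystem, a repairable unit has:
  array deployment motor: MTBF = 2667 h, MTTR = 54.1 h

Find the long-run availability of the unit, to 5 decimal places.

0.98012

A(array deployment motor) = MTBF/(MTBF+MTTR) = 2667/(2667+54.1) = 0.98012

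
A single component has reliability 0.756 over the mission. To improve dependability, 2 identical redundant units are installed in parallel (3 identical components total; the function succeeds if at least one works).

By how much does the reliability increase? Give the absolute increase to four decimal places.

0.2295

R_before = 0.756
R_after = 1 − (1 − 0.756)^3 = 0.9855
ΔR = 0.9855 − 0.756 = 0.2295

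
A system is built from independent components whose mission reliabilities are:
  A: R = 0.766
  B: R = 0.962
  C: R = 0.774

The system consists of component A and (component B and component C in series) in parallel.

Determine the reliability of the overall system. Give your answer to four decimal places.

0.9402

Series (B and C): 0.962000 × 0.774000 = 0.744588
Parallel (A and [0.744588]): 1 − (1 − 0.766000)(1 − 0.744588) = 0.9402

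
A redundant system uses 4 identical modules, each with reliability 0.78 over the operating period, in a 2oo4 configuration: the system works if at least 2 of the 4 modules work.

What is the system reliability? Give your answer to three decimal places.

R = Σ_{i=2}^{4} C(4,i) p^i (1−p)^{4−i} with p = 0.78
C(4,2)·0.78^2·0.22^2 = 0.17668
C(4,3)·0.78^3·0.22^1 = 0.41761
C(4,4)·0.78^4·0.22^0 = 0.37015
Sum = 0.964

0.964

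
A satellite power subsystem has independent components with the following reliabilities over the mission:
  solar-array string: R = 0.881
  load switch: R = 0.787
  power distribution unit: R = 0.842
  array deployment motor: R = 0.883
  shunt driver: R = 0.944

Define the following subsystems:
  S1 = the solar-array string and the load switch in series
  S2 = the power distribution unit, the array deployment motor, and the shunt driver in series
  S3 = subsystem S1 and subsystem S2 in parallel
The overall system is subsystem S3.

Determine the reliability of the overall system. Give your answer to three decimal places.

Series (solar-array string and load switch): 0.88100 × 0.78700 = 0.69335
Series (power distribution unit, array deployment motor, and shunt driver): 0.84200 × 0.88300 × 0.94400 = 0.70185
Parallel ([0.69335] and [0.70185]): 1 − (1 − 0.69335)(1 − 0.70185) = 0.909

0.909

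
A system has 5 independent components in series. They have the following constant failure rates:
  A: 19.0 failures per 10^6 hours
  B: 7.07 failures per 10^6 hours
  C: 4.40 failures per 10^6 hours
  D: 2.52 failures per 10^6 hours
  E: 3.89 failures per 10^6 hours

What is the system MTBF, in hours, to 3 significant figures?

27100

Series of exponential components: λ_sys = Σ λ_i
λ_sys = 0.0000190 + 0.00000707 + 0.00000440 + 0.00000252 + 0.00000389 = 3.6880e-05 /h
MTBF = 1 / λ_sys = 27100 h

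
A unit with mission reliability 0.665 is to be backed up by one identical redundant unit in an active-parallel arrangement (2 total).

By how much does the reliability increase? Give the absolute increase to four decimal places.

0.2228

R_before = 0.665
R_after = 1 − (1 − 0.665)^2 = 0.8878
ΔR = 0.8878 − 0.665 = 0.2228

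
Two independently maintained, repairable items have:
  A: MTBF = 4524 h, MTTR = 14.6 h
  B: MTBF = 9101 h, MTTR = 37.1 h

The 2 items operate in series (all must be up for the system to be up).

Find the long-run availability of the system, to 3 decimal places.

0.993

A(A) = MTBF/(MTBF+MTTR) = 4524/(4524+14.6) = 0.996783
A(B) = MTBF/(MTBF+MTTR) = 9101/(9101+37.1) = 0.995940
Series availability: 0.996783 × 0.995940 = 0.993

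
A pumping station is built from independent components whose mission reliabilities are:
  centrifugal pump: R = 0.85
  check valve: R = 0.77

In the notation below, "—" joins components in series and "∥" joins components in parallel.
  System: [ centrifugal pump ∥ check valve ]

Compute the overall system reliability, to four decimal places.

Parallel (centrifugal pump and check valve): 1 − (1 − 0.850000)(1 − 0.770000) = 0.9655

0.9655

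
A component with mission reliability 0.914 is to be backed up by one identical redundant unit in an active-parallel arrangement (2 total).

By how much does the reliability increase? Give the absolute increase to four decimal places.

R_before = 0.914
R_after = 1 − (1 − 0.914)^2 = 0.9926
ΔR = 0.9926 − 0.914 = 0.0786

0.0786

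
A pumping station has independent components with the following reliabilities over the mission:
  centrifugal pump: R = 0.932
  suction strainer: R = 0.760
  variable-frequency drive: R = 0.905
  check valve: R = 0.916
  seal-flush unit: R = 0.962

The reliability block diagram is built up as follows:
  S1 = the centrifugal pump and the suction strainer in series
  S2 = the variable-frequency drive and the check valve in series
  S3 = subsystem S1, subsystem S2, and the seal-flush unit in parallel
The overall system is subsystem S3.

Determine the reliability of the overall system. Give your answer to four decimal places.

0.9981

Series (centrifugal pump and suction strainer): 0.932000 × 0.760000 = 0.708320
Series (variable-frequency drive and check valve): 0.905000 × 0.916000 = 0.828980
Parallel ([0.708320], [0.828980], and seal-flush unit): 1 − (1 − 0.708320)(1 − 0.828980)(1 − 0.962000) = 0.9981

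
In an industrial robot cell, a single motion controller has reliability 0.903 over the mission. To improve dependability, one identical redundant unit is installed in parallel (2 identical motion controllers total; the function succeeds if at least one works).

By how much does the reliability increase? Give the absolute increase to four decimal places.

R_before = 0.903
R_after = 1 − (1 − 0.903)^2 = 0.9906
ΔR = 0.9906 − 0.903 = 0.0876

0.0876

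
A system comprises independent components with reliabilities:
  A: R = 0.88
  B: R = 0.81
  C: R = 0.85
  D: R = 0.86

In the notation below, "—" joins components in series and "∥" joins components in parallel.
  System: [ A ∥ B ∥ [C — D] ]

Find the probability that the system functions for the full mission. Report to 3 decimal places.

Series (C and D): 0.85000 × 0.86000 = 0.73100
Parallel (A, B, and [0.73100]): 1 − (1 − 0.88000)(1 − 0.81000)(1 − 0.73100) = 0.994

0.994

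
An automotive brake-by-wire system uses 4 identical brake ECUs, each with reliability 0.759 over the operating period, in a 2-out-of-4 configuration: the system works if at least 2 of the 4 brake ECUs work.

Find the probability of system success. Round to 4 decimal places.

R = Σ_{i=2}^{4} C(4,i) p^i (1−p)^{4−i} with p = 0.759
C(4,2)·0.759^2·0.241^2 = 0.200756
C(4,3)·0.759^3·0.241^1 = 0.421505
C(4,4)·0.759^4·0.241^0 = 0.331869
Sum = 0.9541

0.9541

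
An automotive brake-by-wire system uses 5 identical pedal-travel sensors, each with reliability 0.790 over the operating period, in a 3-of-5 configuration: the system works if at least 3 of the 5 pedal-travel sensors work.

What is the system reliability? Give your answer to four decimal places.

0.9341

R = Σ_{i=3}^{5} C(5,i) p^i (1−p)^{5−i} with p = 0.790
C(5,3)·0.790^3·0.210^2 = 0.217430
C(5,4)·0.790^4·0.210^1 = 0.408976
C(5,5)·0.790^5·0.210^0 = 0.307706
Sum = 0.9341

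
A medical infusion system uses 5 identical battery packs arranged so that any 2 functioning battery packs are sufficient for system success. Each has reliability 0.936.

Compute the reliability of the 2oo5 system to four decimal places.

0.9999

R = Σ_{i=2}^{5} C(5,i) p^i (1−p)^{5−i} with p = 0.936
C(5,2)·0.936^2·0.064^3 = 0.002297
C(5,3)·0.936^3·0.064^2 = 0.033588
C(5,4)·0.936^4·0.064^1 = 0.245614
C(5,5)·0.936^5·0.064^0 = 0.718421
Sum = 0.9999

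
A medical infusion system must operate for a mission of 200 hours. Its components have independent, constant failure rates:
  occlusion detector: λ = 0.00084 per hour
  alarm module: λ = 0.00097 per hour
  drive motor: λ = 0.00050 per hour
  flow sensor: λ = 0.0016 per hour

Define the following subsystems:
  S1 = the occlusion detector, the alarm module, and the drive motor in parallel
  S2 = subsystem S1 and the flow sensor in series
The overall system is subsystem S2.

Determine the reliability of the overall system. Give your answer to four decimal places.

0.7243

R(occlusion detector) = exp(−0.00084 × 200) = 0.845354
R(alarm module) = exp(−0.00097 × 200) = 0.823658
R(drive motor) = exp(−0.00050 × 200) = 0.904837
R(flow sensor) = exp(−0.0016 × 200) = 0.726149
Parallel (occlusion detector, alarm module, and drive motor): 1 − (1 − 0.845354)(1 − 0.823658)(1 − 0.904837) = 0.997405
Series ([0.997405] and flow sensor): 0.997405 × 0.726149 = 0.7243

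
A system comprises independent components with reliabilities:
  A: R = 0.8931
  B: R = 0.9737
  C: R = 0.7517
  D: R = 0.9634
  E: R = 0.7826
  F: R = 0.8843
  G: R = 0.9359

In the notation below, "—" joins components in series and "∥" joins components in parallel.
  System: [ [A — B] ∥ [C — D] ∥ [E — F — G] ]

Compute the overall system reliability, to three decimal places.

Series (A and B): 0.89310 × 0.97370 = 0.86961
Series (C and D): 0.75170 × 0.96340 = 0.72419
Series (E, F, and G): 0.78260 × 0.88430 × 0.93590 = 0.64769
Parallel ([0.86961], [0.72419], and [0.64769]): 1 − (1 − 0.86961)(1 − 0.72419)(1 − 0.64769) = 0.987

0.987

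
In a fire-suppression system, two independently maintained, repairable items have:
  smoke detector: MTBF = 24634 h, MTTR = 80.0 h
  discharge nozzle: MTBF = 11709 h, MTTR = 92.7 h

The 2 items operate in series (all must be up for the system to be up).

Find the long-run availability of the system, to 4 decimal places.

0.9889

A(smoke detector) = MTBF/(MTBF+MTTR) = 24634/(24634+80.0) = 0.996763
A(discharge nozzle) = MTBF/(MTBF+MTTR) = 11709/(11709+92.7) = 0.992145
Series availability: 0.996763 × 0.992145 = 0.9889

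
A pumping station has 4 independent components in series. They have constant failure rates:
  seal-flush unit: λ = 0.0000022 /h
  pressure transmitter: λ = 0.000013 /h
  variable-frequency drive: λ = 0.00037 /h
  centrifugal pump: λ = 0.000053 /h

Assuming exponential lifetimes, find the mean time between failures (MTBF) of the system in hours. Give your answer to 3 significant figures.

2280

Series of exponential components: λ_sys = Σ λ_i
λ_sys = 0.0000022 + 0.000013 + 0.00037 + 0.000053 = 4.3820e-04 /h
MTBF = 1 / λ_sys = 2280 h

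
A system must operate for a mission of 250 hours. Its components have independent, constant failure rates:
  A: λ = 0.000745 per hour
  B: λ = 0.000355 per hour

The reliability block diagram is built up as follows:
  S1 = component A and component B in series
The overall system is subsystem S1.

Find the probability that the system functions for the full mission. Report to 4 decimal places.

R(A) = exp(−0.000745 × 250) = 0.830066
R(B) = exp(−0.000355 × 250) = 0.915074
Series (A and B): 0.830066 × 0.915074 = 0.7596

0.7596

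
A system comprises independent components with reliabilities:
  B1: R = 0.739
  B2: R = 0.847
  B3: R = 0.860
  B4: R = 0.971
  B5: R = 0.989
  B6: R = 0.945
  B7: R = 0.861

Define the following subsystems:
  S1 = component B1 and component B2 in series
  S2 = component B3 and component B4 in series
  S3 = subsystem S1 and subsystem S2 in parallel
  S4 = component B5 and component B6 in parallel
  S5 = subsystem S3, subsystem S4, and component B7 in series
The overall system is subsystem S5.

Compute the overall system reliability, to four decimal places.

Series (B1 and B2): 0.739000 × 0.847000 = 0.625933
Series (B3 and B4): 0.860000 × 0.971000 = 0.835060
Parallel ([0.625933] and [0.835060]): 1 − (1 − 0.625933)(1 − 0.835060) = 0.938301
Parallel (B5 and B6): 1 − (1 − 0.989000)(1 − 0.945000) = 0.999395
Series ([0.938301], [0.999395], and B7): 0.938301 × 0.999395 × 0.861000 = 0.8074

0.8074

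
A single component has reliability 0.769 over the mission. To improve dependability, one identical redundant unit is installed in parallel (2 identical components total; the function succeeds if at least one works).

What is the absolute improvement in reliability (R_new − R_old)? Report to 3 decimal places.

R_before = 0.769
R_after = 1 − (1 − 0.769)^2 = 0.947
ΔR = 0.947 − 0.769 = 0.178

0.178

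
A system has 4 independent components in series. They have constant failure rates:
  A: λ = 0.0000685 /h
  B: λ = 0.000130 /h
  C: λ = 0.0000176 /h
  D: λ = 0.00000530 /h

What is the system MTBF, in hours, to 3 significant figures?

4520

Series of exponential components: λ_sys = Σ λ_i
λ_sys = 0.0000685 + 0.000130 + 0.0000176 + 0.00000530 = 2.2140e-04 /h
MTBF = 1 / λ_sys = 4520 h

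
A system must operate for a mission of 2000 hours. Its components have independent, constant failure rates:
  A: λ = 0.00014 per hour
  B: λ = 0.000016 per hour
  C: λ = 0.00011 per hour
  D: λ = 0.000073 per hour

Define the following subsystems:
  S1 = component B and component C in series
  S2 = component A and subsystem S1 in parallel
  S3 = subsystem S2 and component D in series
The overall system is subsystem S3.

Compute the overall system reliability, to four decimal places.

0.8171

R(A) = exp(−0.00014 × 2000) = 0.755784
R(B) = exp(−0.000016 × 2000) = 0.968507
R(C) = exp(−0.00011 × 2000) = 0.802519
R(D) = exp(−0.000073 × 2000) = 0.864158
Series (B and C): 0.968507 × 0.802519 = 0.777245
Parallel (A and [0.777245]): 1 − (1 − 0.755784)(1 − 0.777245) = 0.945600
Series ([0.945600] and D): 0.945600 × 0.864158 = 0.8171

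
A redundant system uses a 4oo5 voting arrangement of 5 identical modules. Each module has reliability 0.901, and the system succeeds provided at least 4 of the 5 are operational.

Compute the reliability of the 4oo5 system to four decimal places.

0.9200

R = Σ_{i=4}^{5} C(5,i) p^i (1−p)^{5−i} with p = 0.901
C(5,4)·0.901^4·0.099^1 = 0.326215
C(5,5)·0.901^5·0.099^0 = 0.593778
Sum = 0.9200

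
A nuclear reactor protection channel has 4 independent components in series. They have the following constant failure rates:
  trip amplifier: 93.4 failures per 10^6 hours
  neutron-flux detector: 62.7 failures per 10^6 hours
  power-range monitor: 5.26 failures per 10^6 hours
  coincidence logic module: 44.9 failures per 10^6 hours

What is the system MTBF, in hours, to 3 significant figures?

4850

Series of exponential components: λ_sys = Σ λ_i
λ_sys = 0.0000934 + 0.0000627 + 0.00000526 + 0.0000449 = 2.0626e-04 /h
MTBF = 1 / λ_sys = 4850 h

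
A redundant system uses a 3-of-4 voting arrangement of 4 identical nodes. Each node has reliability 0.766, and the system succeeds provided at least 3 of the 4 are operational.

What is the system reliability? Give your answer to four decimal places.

0.7650

R = Σ_{i=3}^{4} C(4,i) p^i (1−p)^{4−i} with p = 0.766
C(4,3)·0.766^3·0.234^1 = 0.420690
C(4,4)·0.766^4·0.234^0 = 0.344283
Sum = 0.7650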